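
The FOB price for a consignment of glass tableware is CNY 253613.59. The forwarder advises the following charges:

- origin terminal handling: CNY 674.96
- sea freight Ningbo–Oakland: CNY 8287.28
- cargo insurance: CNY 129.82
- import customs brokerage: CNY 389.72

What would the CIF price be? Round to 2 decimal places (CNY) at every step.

CIF price: CNY 262030.69

Not relevant to the conversion: origin terminal — on the seller under both FOB and CIF; already in the FOB price and stays in the CIF price. brokerage — on the buyer under both terms; not part of either seller's price.
From FOB to CIF, the seller additionally bears: freight, insurance.
CIF price = 253613.59 + 8287.28 + 129.82 = 262030.69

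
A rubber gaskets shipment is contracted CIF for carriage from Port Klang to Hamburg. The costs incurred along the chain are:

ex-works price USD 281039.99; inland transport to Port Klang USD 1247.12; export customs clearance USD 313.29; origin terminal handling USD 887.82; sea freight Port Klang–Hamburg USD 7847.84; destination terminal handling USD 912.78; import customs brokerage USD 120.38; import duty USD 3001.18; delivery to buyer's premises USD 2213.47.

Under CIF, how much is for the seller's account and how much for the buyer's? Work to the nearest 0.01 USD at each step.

Seller: USD 291336.06; buyer: USD 6247.81

CIF: the seller pays costs through ocean freight and marine insurance to the destination port.
Seller's account: goods 281039.99 + inland to port 1247.12 + export clearance 313.29 + origin terminal 887.82 + freight 7847.84 = 291336.06
Buyer's account: destination terminal 912.78 + brokerage 120.38 + duty 3001.18 + delivery 2213.47 = 6247.81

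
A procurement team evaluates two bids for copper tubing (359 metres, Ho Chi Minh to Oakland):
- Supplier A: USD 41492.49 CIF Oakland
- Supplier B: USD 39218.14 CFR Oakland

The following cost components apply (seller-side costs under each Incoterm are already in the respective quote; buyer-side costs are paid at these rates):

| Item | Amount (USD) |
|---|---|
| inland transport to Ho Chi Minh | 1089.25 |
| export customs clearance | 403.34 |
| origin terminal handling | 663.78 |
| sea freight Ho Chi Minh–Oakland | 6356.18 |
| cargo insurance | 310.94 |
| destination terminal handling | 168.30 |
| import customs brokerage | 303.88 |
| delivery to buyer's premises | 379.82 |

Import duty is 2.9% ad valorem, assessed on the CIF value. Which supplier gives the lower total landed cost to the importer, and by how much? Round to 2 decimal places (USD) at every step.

Supplier B is cheaper by USD 2020.35

Supplier A (CIF):
The CIF price already equals the CIF value: 41492.49
Import duty = 41492.49 × 2.9% = 1203.28
Buyer bears (A): 168.30 + 303.88 + 379.82 = 852.00
Landed cost (A) = invoice 41492.49 + 852.00 + duty 1203.28 = 43547.77
Supplier B (CFR):
CIF value = CFR price + insurance = 39218.14 + 310.94 = 39529.08
Import duty = 39529.08 × 2.9% = 1146.34
Buyer bears (B): 310.94 + 168.30 + 303.88 + 379.82 = 1162.94
Landed cost (B) = invoice 39218.14 + 1162.94 + duty 1146.34 = 41527.42
Difference = |43547.77 − 41527.42| = 2020.35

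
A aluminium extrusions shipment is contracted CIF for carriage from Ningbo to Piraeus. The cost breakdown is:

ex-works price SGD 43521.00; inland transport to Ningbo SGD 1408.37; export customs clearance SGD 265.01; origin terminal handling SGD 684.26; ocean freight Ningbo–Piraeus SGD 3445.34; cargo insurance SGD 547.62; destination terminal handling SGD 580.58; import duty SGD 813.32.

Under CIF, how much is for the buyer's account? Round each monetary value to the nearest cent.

Buyer's account: SGD 1393.90

CIF: the seller pays costs through ocean freight and marine insurance to the destination port.
Seller's account: goods 43521.00 + inland to port 1408.37 + export clearance 265.01 + origin terminal 684.26 + freight 3445.34 + insurance 547.62 = 49871.60
Buyer's account: destination terminal 580.58 + duty 813.32 = 1393.90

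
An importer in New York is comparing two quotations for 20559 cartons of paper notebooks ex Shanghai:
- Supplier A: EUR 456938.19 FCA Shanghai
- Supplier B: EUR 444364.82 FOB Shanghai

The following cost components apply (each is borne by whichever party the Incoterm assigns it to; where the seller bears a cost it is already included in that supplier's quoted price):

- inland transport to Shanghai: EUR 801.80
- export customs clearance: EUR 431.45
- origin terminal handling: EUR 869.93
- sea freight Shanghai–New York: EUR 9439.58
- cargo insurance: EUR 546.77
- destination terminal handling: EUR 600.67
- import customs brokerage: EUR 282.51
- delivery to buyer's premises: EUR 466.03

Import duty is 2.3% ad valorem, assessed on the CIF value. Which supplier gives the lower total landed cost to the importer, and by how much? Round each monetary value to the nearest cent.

Supplier A (FCA):
CIF value = FCA price + origin terminal + freight + insurance = 456938.19 + 869.93 + 9439.58 + 546.77 = 467794.47
Import duty = 467794.47 × 2.3% = 10759.27
Buyer bears (A): 869.93 + 9439.58 + 546.77 + 600.67 + 282.51 + 466.03 = 12205.49
Landed cost (A) = invoice 456938.19 + 12205.49 + duty 10759.27 = 479902.95
Supplier B (FOB):
CIF value = FOB price + freight + insurance = 444364.82 + 9439.58 + 546.77 = 454351.17
Import duty = 454351.17 × 2.3% = 10450.08
Buyer bears (B): 9439.58 + 546.77 + 600.67 + 282.51 + 466.03 = 11335.56
Landed cost (B) = invoice 444364.82 + 11335.56 + duty 10450.08 = 466150.46
Difference = |479902.95 − 466150.46| = 13752.49

Supplier B is cheaper by EUR 13752.49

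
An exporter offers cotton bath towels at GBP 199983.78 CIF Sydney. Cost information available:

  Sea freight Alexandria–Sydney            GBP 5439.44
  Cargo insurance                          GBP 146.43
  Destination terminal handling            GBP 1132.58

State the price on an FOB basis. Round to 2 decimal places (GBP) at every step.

FOB price: GBP 194397.91

Not relevant to the conversion: destination terminal — on the buyer under both terms; not part of either seller's price.
From CIF to FOB, the seller no longer bears: freight, insurance.
FOB price = 199983.78 − 5439.44 − 146.43 = 194397.91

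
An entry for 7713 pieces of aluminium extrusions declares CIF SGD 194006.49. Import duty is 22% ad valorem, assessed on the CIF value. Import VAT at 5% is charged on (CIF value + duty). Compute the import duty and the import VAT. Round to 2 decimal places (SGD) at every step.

Import duty: SGD 42681.43; import VAT: SGD 11834.40

Import duty = 194006.49 × 22% = 42681.43
VAT base = CIF + duty = 194006.49 + 42681.43 = 236687.92
Import VAT = 236687.92 × 5% = 11834.40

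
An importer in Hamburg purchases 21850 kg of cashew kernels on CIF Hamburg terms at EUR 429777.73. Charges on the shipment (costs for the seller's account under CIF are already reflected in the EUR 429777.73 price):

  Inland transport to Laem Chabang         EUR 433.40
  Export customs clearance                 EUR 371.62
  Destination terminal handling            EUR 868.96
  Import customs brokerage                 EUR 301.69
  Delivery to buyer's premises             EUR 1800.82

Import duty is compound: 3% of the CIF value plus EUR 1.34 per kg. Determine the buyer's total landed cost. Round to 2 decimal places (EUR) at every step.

CIF: the seller pays costs through ocean freight and marine insurance to the destination port.
Already in the invoice (seller's account under CIF): inland to port, export clearance — exclude.
The CIF price already equals the CIF value: 429777.73
Ad valorem component: 429777.73 × 3% = 12893.33
Specific component: 21850 × 1.34 = 29279.00
Import duty = 12893.33 + 29279.00 = 42172.33
Buyer bears: destination terminal 868.96 + brokerage 301.69 + delivery 1800.82 + duty 42172.33 = 45143.80
Landed cost = invoice 429777.73 + 45143.80 = 474921.53

Total landed cost: EUR 474921.53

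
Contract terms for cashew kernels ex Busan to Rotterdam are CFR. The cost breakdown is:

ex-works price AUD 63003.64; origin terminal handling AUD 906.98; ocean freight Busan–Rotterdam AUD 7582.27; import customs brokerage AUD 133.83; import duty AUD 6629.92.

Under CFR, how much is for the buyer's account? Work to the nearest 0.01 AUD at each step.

Buyer's account: AUD 6763.75

CFR: the seller pays costs through ocean freight to the destination port, but not insurance.
Seller's account: goods 63003.64 + origin terminal 906.98 + freight 7582.27 = 71492.89
Buyer's account: brokerage 133.83 + duty 6629.92 = 6763.75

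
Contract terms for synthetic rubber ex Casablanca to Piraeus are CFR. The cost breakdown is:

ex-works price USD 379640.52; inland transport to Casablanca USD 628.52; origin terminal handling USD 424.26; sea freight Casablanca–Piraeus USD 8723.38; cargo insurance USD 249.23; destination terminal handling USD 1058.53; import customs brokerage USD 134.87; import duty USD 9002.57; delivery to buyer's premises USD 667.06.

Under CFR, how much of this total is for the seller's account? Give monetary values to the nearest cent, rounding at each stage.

CFR: the seller pays costs through ocean freight to the destination port, but not insurance.
Seller's account: goods 379640.52 + inland to port 628.52 + origin terminal 424.26 + freight 8723.38 = 389416.68
Buyer's account: insurance 249.23 + destination terminal 1058.53 + brokerage 134.87 + duty 9002.57 + delivery 667.06 = 11112.26

Seller's account: USD 389416.68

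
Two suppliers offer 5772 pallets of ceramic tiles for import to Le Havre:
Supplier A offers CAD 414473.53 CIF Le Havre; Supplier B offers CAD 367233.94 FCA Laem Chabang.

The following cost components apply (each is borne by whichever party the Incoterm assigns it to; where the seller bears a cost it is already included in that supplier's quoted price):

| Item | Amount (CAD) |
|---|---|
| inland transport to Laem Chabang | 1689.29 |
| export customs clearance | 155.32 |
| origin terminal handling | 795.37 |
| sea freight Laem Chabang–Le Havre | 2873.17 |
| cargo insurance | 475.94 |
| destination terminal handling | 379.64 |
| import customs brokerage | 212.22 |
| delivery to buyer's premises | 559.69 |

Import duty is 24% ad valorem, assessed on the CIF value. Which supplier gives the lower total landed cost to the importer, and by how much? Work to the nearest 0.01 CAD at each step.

Supplier A (CIF):
The CIF price already equals the CIF value: 414473.53
Import duty = 414473.53 × 24% = 99473.65
Buyer bears (A): 379.64 + 212.22 + 559.69 = 1151.55
Landed cost (A) = invoice 414473.53 + 1151.55 + duty 99473.65 = 515098.73
Supplier B (FCA):
CIF value = FCA price + origin terminal + freight + insurance = 367233.94 + 795.37 + 2873.17 + 475.94 = 371378.42
Import duty = 371378.42 × 24% = 89130.82
Buyer bears (B): 795.37 + 2873.17 + 475.94 + 379.64 + 212.22 + 559.69 = 5296.03
Landed cost (B) = invoice 367233.94 + 5296.03 + duty 89130.82 = 461660.79
Difference = |515098.73 − 461660.79| = 53437.94

Supplier B is cheaper by CAD 53437.94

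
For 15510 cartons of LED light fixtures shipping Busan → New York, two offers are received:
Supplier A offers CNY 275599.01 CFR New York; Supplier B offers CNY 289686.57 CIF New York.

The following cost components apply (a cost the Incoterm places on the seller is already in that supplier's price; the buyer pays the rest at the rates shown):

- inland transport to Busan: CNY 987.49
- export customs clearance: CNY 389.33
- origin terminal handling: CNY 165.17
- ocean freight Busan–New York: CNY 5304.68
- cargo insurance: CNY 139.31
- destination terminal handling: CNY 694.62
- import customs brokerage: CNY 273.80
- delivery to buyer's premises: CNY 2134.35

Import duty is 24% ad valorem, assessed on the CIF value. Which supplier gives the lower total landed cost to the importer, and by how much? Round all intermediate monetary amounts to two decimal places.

Supplier A is cheaper by CNY 17295.83

Supplier A (CFR):
CIF value = CFR price + insurance = 275599.01 + 139.31 = 275738.32
Import duty = 275738.32 × 24% = 66177.20
Buyer bears (A): 139.31 + 694.62 + 273.80 + 2134.35 = 3242.08
Landed cost (A) = invoice 275599.01 + 3242.08 + duty 66177.20 = 345018.29
Supplier B (CIF):
The CIF price already equals the CIF value: 289686.57
Import duty = 289686.57 × 24% = 69524.78
Buyer bears (B): 694.62 + 273.80 + 2134.35 = 3102.77
Landed cost (B) = invoice 289686.57 + 3102.77 + duty 69524.78 = 362314.12
Difference = |345018.29 − 362314.12| = 17295.83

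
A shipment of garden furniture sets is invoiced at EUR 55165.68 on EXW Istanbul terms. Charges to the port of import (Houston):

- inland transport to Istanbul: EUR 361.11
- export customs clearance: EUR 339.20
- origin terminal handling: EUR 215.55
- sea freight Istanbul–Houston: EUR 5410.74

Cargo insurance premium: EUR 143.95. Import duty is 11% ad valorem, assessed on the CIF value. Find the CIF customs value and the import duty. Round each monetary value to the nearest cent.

CIF value: EUR 61636.23; import duty: EUR 6779.99

CIF = EXW price + pre-shipment costs + freight + insurance
CIF = 55165.68 + 361.11 + 339.20 + 215.55 + 5410.74 + 143.95 = 61636.23
Import duty = 61636.23 × 11% = 6779.99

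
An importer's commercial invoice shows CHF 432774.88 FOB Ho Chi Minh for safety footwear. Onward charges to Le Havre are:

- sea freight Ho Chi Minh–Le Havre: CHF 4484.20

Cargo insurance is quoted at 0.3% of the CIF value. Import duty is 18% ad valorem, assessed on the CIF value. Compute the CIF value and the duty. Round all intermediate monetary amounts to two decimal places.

CIF value: CHF 438574.80; import duty: CHF 78943.46

Let C be the CIF value. C = FOB price + freight + 0.3% × C
C − 0.3% × C = 432774.88 + 4484.20
0.997 × C = 437259.08
C = 437259.08 / 0.997 = 438574.80
Insurance premium = 0.3% × 438574.80 = 1315.72
Import duty = 438574.80 × 18% = 78943.46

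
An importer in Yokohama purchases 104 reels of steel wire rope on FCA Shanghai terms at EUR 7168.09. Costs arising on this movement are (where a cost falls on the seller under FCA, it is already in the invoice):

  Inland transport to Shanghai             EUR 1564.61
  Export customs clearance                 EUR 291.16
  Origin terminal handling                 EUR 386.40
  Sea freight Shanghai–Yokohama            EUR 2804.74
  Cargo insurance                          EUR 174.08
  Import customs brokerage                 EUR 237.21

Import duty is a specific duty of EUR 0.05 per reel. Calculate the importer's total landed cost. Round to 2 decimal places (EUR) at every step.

FCA: the seller delivers export-cleared goods to the carrier; the buyer bears costs from that point.
Already in the invoice (seller's account under FCA): inland to port, export clearance — exclude.
CIF value = FCA price + origin terminal + freight + insurance = 7168.09 + 386.40 + 2804.74 + 174.08 = 10533.31
Import duty = 104 × 0.05 = 5.20
Buyer bears: origin terminal 386.40 + freight 2804.74 + insurance 174.08 + brokerage 237.21 + duty 5.20 = 3607.63
Landed cost = invoice 7168.09 + 3607.63 = 10775.72

Total landed cost: EUR 10775.72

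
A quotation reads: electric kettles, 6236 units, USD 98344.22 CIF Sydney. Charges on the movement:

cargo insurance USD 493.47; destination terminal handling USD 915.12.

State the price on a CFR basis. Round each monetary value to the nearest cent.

Not relevant to the conversion: destination terminal — on the buyer under both terms; not part of either seller's price.
From CIF to CFR, the seller no longer bears: insurance.
CFR price = 98344.22 − 493.47 = 97850.75

CFR price: USD 97850.75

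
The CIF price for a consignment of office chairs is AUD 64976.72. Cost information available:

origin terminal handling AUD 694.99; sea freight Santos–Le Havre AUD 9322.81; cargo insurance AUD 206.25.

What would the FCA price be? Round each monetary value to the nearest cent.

FCA price: AUD 54752.67

From CIF to FCA, the seller no longer bears: origin terminal, freight, insurance.
FCA price = 64976.72 − 694.99 − 9322.81 − 206.25 = 54752.67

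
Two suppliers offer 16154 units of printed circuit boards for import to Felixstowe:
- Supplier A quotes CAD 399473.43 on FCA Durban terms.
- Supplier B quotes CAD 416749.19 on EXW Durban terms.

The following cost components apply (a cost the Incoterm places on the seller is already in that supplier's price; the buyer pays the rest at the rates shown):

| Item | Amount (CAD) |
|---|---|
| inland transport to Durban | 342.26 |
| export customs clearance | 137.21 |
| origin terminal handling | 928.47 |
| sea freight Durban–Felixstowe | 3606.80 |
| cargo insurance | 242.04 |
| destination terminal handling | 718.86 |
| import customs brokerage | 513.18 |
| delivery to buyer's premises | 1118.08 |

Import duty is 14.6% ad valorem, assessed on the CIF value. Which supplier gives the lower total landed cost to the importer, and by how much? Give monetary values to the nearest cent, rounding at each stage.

Supplier A (FCA):
CIF value = FCA price + origin terminal + freight + insurance = 399473.43 + 928.47 + 3606.80 + 242.04 = 404250.74
Import duty = 404250.74 × 14.6% = 59020.61
Buyer bears (A): 928.47 + 3606.80 + 242.04 + 718.86 + 513.18 + 1118.08 = 7127.43
Landed cost (A) = invoice 399473.43 + 7127.43 + duty 59020.61 = 465621.47
Supplier B (EXW):
CIF value = EXW price + inland to port + export clearance + origin terminal + freight + insurance = 416749.19 + 342.26 + 137.21 + 928.47 + 3606.80 + 242.04 = 422005.97
Import duty = 422005.97 × 14.6% = 61612.87
Buyer bears (B): 342.26 + 137.21 + 928.47 + 3606.80 + 242.04 + 718.86 + 513.18 + 1118.08 = 7606.90
Landed cost (B) = invoice 416749.19 + 7606.90 + duty 61612.87 = 485968.96
Difference = |465621.47 − 485968.96| = 20347.49

Supplier A is cheaper by CAD 20347.49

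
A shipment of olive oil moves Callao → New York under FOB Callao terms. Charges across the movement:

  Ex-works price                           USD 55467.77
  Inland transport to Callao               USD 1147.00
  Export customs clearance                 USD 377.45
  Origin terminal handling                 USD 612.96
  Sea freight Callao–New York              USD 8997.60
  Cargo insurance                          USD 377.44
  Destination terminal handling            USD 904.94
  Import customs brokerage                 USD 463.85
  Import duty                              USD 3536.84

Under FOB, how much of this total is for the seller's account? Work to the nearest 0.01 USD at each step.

Seller's account: USD 57605.18

FOB: the seller bears costs until goods are on board at the origin port; the buyer bears freight, insurance and all costs thereafter.
Seller's account: goods 55467.77 + inland to port 1147.00 + export clearance 377.45 + origin terminal 612.96 = 57605.18
Buyer's account: freight 8997.60 + insurance 377.44 + destination terminal 904.94 + brokerage 463.85 + duty 3536.84 = 14280.67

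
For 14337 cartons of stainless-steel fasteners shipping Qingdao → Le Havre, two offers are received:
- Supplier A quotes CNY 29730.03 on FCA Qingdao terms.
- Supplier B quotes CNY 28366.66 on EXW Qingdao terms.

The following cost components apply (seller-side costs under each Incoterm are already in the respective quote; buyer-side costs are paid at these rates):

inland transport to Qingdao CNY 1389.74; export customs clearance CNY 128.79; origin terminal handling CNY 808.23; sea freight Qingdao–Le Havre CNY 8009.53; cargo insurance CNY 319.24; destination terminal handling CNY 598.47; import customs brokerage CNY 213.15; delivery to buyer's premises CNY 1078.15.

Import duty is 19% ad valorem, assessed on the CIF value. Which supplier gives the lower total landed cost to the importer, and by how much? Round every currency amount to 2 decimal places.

Supplier A (FCA):
CIF value = FCA price + origin terminal + freight + insurance = 29730.03 + 808.23 + 8009.53 + 319.24 = 38867.03
Import duty = 38867.03 × 19% = 7384.74
Buyer bears (A): 808.23 + 8009.53 + 319.24 + 598.47 + 213.15 + 1078.15 = 11026.77
Landed cost (A) = invoice 29730.03 + 11026.77 + duty 7384.74 = 48141.54
Supplier B (EXW):
CIF value = EXW price + inland to port + export clearance + origin terminal + freight + insurance = 28366.66 + 1389.74 + 128.79 + 808.23 + 8009.53 + 319.24 = 39022.19
Import duty = 39022.19 × 19% = 7414.22
Buyer bears (B): 1389.74 + 128.79 + 808.23 + 8009.53 + 319.24 + 598.47 + 213.15 + 1078.15 = 12545.30
Landed cost (B) = invoice 28366.66 + 12545.30 + duty 7414.22 = 48326.18
Difference = |48141.54 − 48326.18| = 184.64

Supplier A is cheaper by CNY 184.64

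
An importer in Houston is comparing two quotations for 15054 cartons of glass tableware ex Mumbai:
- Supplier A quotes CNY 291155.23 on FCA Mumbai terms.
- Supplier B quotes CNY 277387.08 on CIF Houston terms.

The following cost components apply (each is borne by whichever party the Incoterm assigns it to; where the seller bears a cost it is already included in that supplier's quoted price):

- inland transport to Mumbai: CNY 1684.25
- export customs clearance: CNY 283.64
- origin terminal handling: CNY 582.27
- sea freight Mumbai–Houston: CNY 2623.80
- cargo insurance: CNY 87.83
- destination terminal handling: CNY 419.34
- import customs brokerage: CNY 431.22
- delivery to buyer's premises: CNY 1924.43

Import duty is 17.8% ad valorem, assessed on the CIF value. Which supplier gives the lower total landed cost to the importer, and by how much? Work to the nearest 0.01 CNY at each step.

Supplier B is cheaper by CNY 20099.10

Supplier A (FCA):
CIF value = FCA price + origin terminal + freight + insurance = 291155.23 + 582.27 + 2623.80 + 87.83 = 294449.13
Import duty = 294449.13 × 17.8% = 52411.95
Buyer bears (A): 582.27 + 2623.80 + 87.83 + 419.34 + 431.22 + 1924.43 = 6068.89
Landed cost (A) = invoice 291155.23 + 6068.89 + duty 52411.95 = 349636.07
Supplier B (CIF):
The CIF price already equals the CIF value: 277387.08
Import duty = 277387.08 × 17.8% = 49374.90
Buyer bears (B): 419.34 + 431.22 + 1924.43 = 2774.99
Landed cost (B) = invoice 277387.08 + 2774.99 + duty 49374.90 = 329536.97
Difference = |349636.07 − 329536.97| = 20099.10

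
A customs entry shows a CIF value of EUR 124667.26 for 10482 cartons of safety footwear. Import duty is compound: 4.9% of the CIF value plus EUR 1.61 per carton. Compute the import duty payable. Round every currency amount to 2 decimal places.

Ad valorem component: 124667.26 × 4.9% = 6108.70
Specific component: 10482 × 1.61 = 16876.02
Import duty = 6108.70 + 16876.02 = 22984.72

Import duty: EUR 22984.72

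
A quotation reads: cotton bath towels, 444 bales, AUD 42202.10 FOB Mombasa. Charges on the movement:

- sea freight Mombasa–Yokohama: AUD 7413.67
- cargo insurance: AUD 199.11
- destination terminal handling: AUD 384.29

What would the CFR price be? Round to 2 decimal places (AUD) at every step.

Not relevant to the conversion: destination terminal, insurance — on the buyer under both terms; not part of either seller's price.
From FOB to CFR, the seller additionally bears: freight.
CFR price = 42202.10 + 7413.67 = 49615.77

CFR price: AUD 49615.77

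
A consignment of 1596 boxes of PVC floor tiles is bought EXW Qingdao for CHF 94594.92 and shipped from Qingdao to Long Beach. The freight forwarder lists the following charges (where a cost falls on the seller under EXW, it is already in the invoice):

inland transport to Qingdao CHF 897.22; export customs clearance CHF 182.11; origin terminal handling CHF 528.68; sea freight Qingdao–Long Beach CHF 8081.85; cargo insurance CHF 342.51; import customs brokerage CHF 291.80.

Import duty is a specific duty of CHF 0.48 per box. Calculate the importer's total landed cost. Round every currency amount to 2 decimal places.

Total landed cost: CHF 105685.17

EXW: the seller makes goods available at their premises; the buyer bears all onward costs.
CIF value = EXW price + inland to port + export clearance + origin terminal + freight + insurance = 94594.92 + 897.22 + 182.11 + 528.68 + 8081.85 + 342.51 = 104627.29
Import duty = 1596 × 0.48 = 766.08
Buyer bears: inland to port 897.22 + export clearance 182.11 + origin terminal 528.68 + freight 8081.85 + insurance 342.51 + brokerage 291.80 + duty 766.08 = 11090.25
Landed cost = invoice 94594.92 + 11090.25 = 105685.17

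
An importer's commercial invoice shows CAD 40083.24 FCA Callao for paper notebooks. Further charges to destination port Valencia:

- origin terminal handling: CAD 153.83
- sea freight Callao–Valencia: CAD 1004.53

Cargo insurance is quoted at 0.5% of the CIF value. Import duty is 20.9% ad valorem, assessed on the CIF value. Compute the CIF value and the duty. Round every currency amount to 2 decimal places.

Let C be the CIF value. C = FCA price + pre-shipment costs + freight + 0.5% × C
C − 0.5% × C = 40083.24 + 153.83 + 1004.53
0.995 × C = 41241.60
C = 41241.60 / 0.995 = 41448.84
Insurance premium = 0.5% × 41448.84 = 207.24
Import duty = 41448.84 × 20.9% = 8662.81

CIF value: CAD 41448.84; import duty: CAD 8662.81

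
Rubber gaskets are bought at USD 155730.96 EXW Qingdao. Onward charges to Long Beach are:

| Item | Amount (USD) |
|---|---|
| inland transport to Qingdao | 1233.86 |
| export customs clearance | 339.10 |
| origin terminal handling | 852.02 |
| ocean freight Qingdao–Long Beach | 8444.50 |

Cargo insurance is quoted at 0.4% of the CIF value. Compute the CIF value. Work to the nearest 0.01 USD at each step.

CIF value: USD 167269.52

Let C be the CIF value. C = EXW price + pre-shipment costs + freight + 0.4% × C
C − 0.4% × C = 155730.96 + 1233.86 + 339.10 + 852.02 + 8444.50
0.996 × C = 166600.44
C = 166600.44 / 0.996 = 167269.52
Insurance premium = 0.4% × 167269.52 = 669.08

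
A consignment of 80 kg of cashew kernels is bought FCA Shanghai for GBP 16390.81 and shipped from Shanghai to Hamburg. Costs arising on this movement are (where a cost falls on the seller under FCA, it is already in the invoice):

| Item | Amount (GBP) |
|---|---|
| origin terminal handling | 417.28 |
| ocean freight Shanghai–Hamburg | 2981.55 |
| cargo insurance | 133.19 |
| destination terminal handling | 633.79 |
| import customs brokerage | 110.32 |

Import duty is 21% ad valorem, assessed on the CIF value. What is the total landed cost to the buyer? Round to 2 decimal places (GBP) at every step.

Total landed cost: GBP 24850.73

FCA: the seller delivers export-cleared goods to the carrier; the buyer bears costs from that point.
CIF value = FCA price + origin terminal + freight + insurance = 16390.81 + 417.28 + 2981.55 + 133.19 = 19922.83
Import duty = 19922.83 × 21% = 4183.79
Buyer bears: origin terminal 417.28 + freight 2981.55 + insurance 133.19 + destination terminal 633.79 + brokerage 110.32 + duty 4183.79 = 8459.92
Landed cost = invoice 16390.81 + 8459.92 = 24850.73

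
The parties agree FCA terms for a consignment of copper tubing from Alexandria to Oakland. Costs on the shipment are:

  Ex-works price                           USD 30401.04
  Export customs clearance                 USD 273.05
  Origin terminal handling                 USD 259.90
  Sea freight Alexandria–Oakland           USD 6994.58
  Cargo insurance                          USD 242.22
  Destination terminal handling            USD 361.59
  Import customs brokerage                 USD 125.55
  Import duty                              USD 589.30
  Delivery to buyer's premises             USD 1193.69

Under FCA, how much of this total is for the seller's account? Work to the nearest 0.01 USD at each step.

Seller's account: USD 30674.09

FCA: the seller delivers export-cleared goods to the carrier; the buyer bears costs from that point.
Seller's account: goods 30401.04 + export clearance 273.05 = 30674.09
Buyer's account: origin terminal 259.90 + freight 6994.58 + insurance 242.22 + destination terminal 361.59 + brokerage 125.55 + duty 589.30 + delivery 1193.69 = 9766.83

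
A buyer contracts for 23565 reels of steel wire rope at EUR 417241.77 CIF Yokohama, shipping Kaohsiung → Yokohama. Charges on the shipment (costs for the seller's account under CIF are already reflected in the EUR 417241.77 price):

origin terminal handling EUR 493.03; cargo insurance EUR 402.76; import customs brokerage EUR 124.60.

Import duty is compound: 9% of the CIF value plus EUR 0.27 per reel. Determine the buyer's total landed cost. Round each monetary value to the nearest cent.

Total landed cost: EUR 461280.68

CIF: the seller pays costs through ocean freight and marine insurance to the destination port.
Already in the invoice (seller's account under CIF): origin terminal, insurance — exclude.
The CIF price already equals the CIF value: 417241.77
Ad valorem component: 417241.77 × 9% = 37551.76
Specific component: 23565 × 0.27 = 6362.55
Import duty = 37551.76 + 6362.55 = 43914.31
Buyer bears: brokerage 124.60 + duty 43914.31 = 44038.91
Landed cost = invoice 417241.77 + 44038.91 = 461280.68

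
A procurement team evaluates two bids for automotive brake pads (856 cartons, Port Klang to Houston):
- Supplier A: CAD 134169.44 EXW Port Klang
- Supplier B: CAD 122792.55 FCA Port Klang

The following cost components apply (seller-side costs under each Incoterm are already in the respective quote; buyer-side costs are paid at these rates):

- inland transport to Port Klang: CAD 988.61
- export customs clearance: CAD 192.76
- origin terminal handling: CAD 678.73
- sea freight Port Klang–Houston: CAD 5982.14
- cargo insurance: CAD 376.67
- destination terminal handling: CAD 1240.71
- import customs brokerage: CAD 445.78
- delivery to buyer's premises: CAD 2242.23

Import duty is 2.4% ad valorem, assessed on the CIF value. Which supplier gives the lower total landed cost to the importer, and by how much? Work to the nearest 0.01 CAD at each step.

Supplier A (EXW):
CIF value = EXW price + inland to port + export clearance + origin terminal + freight + insurance = 134169.44 + 988.61 + 192.76 + 678.73 + 5982.14 + 376.67 = 142388.35
Import duty = 142388.35 × 2.4% = 3417.32
Buyer bears (A): 988.61 + 192.76 + 678.73 + 5982.14 + 376.67 + 1240.71 + 445.78 + 2242.23 = 12147.63
Landed cost (A) = invoice 134169.44 + 12147.63 + duty 3417.32 = 149734.39
Supplier B (FCA):
CIF value = FCA price + origin terminal + freight + insurance = 122792.55 + 678.73 + 5982.14 + 376.67 = 129830.09
Import duty = 129830.09 × 2.4% = 3115.92
Buyer bears (B): 678.73 + 5982.14 + 376.67 + 1240.71 + 445.78 + 2242.23 = 10966.26
Landed cost (B) = invoice 122792.55 + 10966.26 + duty 3115.92 = 136874.73
Difference = |149734.39 − 136874.73| = 12859.66

Supplier B is cheaper by CAD 12859.66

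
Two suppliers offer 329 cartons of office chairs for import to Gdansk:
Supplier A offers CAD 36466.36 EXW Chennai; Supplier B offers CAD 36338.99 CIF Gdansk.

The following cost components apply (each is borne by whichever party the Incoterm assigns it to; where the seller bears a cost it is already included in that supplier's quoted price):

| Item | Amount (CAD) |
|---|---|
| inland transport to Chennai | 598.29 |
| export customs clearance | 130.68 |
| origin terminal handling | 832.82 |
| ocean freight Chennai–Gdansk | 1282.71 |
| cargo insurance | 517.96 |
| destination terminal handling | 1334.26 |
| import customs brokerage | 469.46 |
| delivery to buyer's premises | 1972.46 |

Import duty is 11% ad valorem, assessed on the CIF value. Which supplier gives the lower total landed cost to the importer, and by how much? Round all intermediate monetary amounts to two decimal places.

Supplier A (EXW):
CIF value = EXW price + inland to port + export clearance + origin terminal + freight + insurance = 36466.36 + 598.29 + 130.68 + 832.82 + 1282.71 + 517.96 = 39828.82
Import duty = 39828.82 × 11% = 4381.17
Buyer bears (A): 598.29 + 130.68 + 832.82 + 1282.71 + 517.96 + 1334.26 + 469.46 + 1972.46 = 7138.64
Landed cost (A) = invoice 36466.36 + 7138.64 + duty 4381.17 = 47986.17
Supplier B (CIF):
The CIF price already equals the CIF value: 36338.99
Import duty = 36338.99 × 11% = 3997.29
Buyer bears (B): 1334.26 + 469.46 + 1972.46 = 3776.18
Landed cost (B) = invoice 36338.99 + 3776.18 + duty 3997.29 = 44112.46
Difference = |47986.17 − 44112.46| = 3873.71

Supplier B is cheaper by CAD 3873.71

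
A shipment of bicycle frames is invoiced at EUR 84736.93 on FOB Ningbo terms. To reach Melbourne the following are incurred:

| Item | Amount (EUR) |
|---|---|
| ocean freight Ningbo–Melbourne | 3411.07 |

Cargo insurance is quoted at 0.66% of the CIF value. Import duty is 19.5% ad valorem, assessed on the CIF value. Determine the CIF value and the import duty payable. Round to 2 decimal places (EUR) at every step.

CIF value: EUR 88733.64; import duty: EUR 17303.06

Let C be the CIF value. C = FOB price + freight + 0.66% × C
C − 0.66% × C = 84736.93 + 3411.07
0.9934 × C = 88148.00
C = 88148.00 / 0.9934 = 88733.64
Insurance premium = 0.66% × 88733.64 = 585.64
Import duty = 88733.64 × 19.5% = 17303.06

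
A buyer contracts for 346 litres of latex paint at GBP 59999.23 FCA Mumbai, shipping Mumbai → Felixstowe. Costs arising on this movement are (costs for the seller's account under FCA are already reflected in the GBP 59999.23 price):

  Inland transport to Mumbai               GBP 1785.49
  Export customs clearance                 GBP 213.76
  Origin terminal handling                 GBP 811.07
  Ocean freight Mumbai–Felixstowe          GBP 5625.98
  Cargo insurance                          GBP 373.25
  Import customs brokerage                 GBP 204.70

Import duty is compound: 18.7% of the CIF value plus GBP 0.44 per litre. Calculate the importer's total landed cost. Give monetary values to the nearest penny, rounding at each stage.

FCA: the seller delivers export-cleared goods to the carrier; the buyer bears costs from that point.
Already in the invoice (seller's account under FCA): inland to port, export clearance — exclude.
CIF value = FCA price + origin terminal + freight + insurance = 59999.23 + 811.07 + 5625.98 + 373.25 = 66809.53
Ad valorem component: 66809.53 × 18.7% = 12493.38
Specific component: 346 × 0.44 = 152.24
Import duty = 12493.38 + 152.24 = 12645.62
Buyer bears: origin terminal 811.07 + freight 5625.98 + insurance 373.25 + brokerage 204.70 + duty 12645.62 = 19660.62
Landed cost = invoice 59999.23 + 19660.62 = 79659.85

Total landed cost: GBP 79659.85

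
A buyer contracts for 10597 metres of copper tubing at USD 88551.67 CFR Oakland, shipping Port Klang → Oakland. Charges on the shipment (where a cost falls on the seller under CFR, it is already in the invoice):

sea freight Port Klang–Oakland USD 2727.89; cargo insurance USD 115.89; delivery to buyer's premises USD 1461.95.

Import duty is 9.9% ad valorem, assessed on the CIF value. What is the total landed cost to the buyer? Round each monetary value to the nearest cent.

Total landed cost: USD 98907.60

CFR: the seller pays costs through ocean freight to the destination port, but not insurance.
Already in the invoice (seller's account under CFR): freight — exclude.
CIF value = CFR price + insurance = 88551.67 + 115.89 = 88667.56
Import duty = 88667.56 × 9.9% = 8778.09
Buyer bears: insurance 115.89 + delivery 1461.95 + duty 8778.09 = 10355.93
Landed cost = invoice 88551.67 + 10355.93 = 98907.60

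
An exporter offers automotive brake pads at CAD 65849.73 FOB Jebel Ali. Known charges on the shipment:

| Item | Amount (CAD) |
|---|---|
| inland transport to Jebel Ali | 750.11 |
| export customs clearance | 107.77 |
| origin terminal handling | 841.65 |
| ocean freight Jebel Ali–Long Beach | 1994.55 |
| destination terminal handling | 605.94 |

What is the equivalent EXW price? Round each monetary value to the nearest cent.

EXW price: CAD 64150.20

Not relevant to the conversion: freight, destination terminal — on the buyer under both terms; not part of either seller's price.
From FOB to EXW, the seller no longer bears: inland to port, export clearance, origin terminal.
EXW price = 65849.73 − 750.11 − 107.77 − 841.65 = 64150.20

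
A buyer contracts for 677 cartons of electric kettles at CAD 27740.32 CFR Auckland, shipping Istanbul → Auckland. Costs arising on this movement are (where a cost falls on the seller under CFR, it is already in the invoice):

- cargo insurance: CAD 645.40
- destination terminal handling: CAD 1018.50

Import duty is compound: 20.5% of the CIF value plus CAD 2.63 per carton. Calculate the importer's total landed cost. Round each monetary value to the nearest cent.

CFR: the seller pays costs through ocean freight to the destination port, but not insurance.
CIF value = CFR price + insurance = 27740.32 + 645.40 = 28385.72
Ad valorem component: 28385.72 × 20.5% = 5819.07
Specific component: 677 × 2.63 = 1780.51
Import duty = 5819.07 + 1780.51 = 7599.58
Buyer bears: insurance 645.40 + destination terminal 1018.50 + duty 7599.58 = 9263.48
Landed cost = invoice 27740.32 + 9263.48 = 37003.80

Total landed cost: CAD 37003.80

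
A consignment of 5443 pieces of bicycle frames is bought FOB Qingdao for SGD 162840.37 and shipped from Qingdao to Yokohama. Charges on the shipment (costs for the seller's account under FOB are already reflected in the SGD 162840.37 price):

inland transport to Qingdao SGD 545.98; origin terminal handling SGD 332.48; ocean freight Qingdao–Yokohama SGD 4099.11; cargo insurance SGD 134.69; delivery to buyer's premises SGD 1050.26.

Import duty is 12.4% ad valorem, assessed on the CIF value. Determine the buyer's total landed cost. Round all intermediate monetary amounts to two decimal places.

FOB: the seller bears costs until goods are on board at the origin port; the buyer bears freight, insurance and all costs thereafter.
Already in the invoice (seller's account under FOB): inland to port, origin terminal — exclude.
CIF value = FOB price + freight + insurance = 162840.37 + 4099.11 + 134.69 = 167074.17
Import duty = 167074.17 × 12.4% = 20717.20
Buyer bears: freight 4099.11 + insurance 134.69 + delivery 1050.26 + duty 20717.20 = 26001.26
Landed cost = invoice 162840.37 + 26001.26 = 188841.63

Total landed cost: SGD 188841.63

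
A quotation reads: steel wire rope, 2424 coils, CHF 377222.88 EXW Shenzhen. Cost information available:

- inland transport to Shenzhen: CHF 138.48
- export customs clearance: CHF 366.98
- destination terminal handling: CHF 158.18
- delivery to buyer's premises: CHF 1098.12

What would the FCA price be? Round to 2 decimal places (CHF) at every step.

FCA price: CHF 377728.34

Not relevant to the conversion: delivery, destination terminal — on the buyer under both terms; not part of either seller's price.
From EXW to FCA, the seller additionally bears: inland to port, export clearance.
FCA price = 377222.88 + 138.48 + 366.98 = 377728.34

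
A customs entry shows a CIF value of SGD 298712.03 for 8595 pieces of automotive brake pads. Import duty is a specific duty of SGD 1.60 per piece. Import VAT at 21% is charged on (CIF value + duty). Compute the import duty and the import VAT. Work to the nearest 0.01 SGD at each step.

Import duty: SGD 13752.00; import VAT: SGD 65617.45

Import duty = 8595 × 1.60 = 13752.00
VAT base = CIF + duty = 298712.03 + 13752.00 = 312464.03
Import VAT = 312464.03 × 21% = 65617.45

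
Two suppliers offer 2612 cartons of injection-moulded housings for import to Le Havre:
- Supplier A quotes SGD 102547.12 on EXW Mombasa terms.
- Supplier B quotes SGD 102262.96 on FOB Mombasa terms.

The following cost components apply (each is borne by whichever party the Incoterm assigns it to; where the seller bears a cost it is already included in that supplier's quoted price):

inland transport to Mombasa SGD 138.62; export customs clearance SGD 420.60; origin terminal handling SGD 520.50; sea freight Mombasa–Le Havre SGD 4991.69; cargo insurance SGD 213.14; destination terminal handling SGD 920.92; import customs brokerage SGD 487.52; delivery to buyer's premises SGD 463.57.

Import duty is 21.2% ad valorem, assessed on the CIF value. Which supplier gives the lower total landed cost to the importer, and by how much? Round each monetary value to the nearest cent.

Supplier B is cheaper by SGD 1653.02

Supplier A (EXW):
CIF value = EXW price + inland to port + export clearance + origin terminal + freight + insurance = 102547.12 + 138.62 + 420.60 + 520.50 + 4991.69 + 213.14 = 108831.67
Import duty = 108831.67 × 21.2% = 23072.31
Buyer bears (A): 138.62 + 420.60 + 520.50 + 4991.69 + 213.14 + 920.92 + 487.52 + 463.57 = 8156.56
Landed cost (A) = invoice 102547.12 + 8156.56 + duty 23072.31 = 133775.99
Supplier B (FOB):
CIF value = FOB price + freight + insurance = 102262.96 + 4991.69 + 213.14 = 107467.79
Import duty = 107467.79 × 21.2% = 22783.17
Buyer bears (B): 4991.69 + 213.14 + 920.92 + 487.52 + 463.57 = 7076.84
Landed cost (B) = invoice 102262.96 + 7076.84 + duty 22783.17 = 132122.97
Difference = |133775.99 − 132122.97| = 1653.02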